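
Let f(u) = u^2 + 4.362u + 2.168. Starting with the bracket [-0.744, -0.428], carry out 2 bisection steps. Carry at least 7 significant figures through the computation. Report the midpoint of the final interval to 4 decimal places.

-0.5465

f(-0.744000) = -0.523792, f(-0.428000) = 0.484248 (opposite signs)
step 1: m = -0.586000, f(m) = -0.044736 < 0 → root in [-0.586000, -0.428000]
step 2: m = -0.507000, f(m) = 0.213515 > 0 → root in [-0.586000, -0.507000]
Midpoint of [-0.586000, -0.507000] = -0.546500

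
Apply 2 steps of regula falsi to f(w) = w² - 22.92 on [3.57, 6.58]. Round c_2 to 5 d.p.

f(3.570000) = -10.175100, f(6.580000) = 20.376400
step 1: c = 4.572473, f(c) = -2.012492 < 0 → new bracket [4.572473, 6.580000]
step 2: c = 4.752925, f(c) = -0.329700 < 0 → new bracket [4.752925, 6.580000]

4.75293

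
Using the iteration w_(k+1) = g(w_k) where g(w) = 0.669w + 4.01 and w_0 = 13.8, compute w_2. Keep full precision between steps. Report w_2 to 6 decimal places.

w_1 = g(13.800000) = 13.242200
w_2 = g(13.242200) = 12.869032

12.869032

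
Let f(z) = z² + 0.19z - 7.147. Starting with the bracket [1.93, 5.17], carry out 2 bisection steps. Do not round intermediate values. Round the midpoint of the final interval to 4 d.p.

f(1.930000) = -3.055400, f(5.170000) = 20.564200 (opposite signs)
step 1: m = 3.550000, f(m) = 6.130000 > 0 → root in [1.930000, 3.550000]
step 2: m = 2.740000, f(m) = 0.881200 > 0 → root in [1.930000, 2.740000]
Midpoint of [1.930000, 2.740000] = 2.335000

2.3350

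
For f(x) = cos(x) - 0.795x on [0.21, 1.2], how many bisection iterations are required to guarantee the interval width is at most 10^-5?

Initial width b − a = 1.2 − 0.21 = 0.990000.
After n steps the width is (b−a)/2^n; need (b−a)/2^n ≤ 10^-5.
So n ≥ log₂(0.990000/10^-5) = log₂(99000.0000) ≈ 16.5951.
Hence n = 17.

17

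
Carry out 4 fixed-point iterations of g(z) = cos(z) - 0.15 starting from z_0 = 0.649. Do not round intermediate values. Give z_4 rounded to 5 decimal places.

0.64775

z_1 = g(0.649000) = 0.646689
z_2 = g(0.646689) = 0.648083
z_3 = g(0.648083) = 0.647242
z_4 = g(0.647242) = 0.647750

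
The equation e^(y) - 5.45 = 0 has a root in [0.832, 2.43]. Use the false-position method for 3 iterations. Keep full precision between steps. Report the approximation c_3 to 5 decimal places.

1.66191

f(0.832000) = -3.152090, f(2.430000) = 5.908882
step 1: c = 1.387905, f(c) = -1.443552 < 0 → new bracket [1.387905, 2.430000]
step 2: c = 1.592506, f(c) = -0.533945 < 0 → new bracket [1.592506, 2.430000]
step 3: c = 1.661913, f(c) = -0.180618 < 0 → new bracket [1.661913, 2.430000]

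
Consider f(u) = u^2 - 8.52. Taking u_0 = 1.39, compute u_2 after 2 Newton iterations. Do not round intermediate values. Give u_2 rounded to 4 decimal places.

f'(u) = 2u
u_0 = 1.390000: f = -6.587900, f' = 2.780000 → u_1 = 1.390000 - (-6.587900)/(2.780000) = 3.759748
u_1 = 3.759748: f = 5.615707, f' = 7.519496 → u_2 = 3.759748 - (5.615707)/(7.519496) = 3.012929

3.0129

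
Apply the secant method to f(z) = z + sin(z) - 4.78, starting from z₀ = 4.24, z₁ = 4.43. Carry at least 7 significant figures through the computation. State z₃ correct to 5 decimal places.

5.26544

f(z_0) = -1.430484, f(z_1) = -1.310392
z_2 = 4.430000 - (-1.310392)·(4.430000 - 4.240000)/(-1.310392 - (-1.430484)) = 6.503210; f(z_2) = 1.941464
z_3 = 6.503210 - (1.941464)·(6.503210 - 4.430000)/(1.941464 - (-1.310392)) = 5.265436; f(z_3) = -0.365491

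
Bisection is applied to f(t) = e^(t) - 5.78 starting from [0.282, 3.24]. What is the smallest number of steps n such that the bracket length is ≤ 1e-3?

12

Initial width b − a = 3.24 − 0.282 = 2.958000.
After n steps the width is (b−a)/2^n; need (b−a)/2^n ≤ 1e-3.
So n ≥ log₂(2.958000/1e-3) = log₂(2958.0000) ≈ 11.5304.
Hence n = 12.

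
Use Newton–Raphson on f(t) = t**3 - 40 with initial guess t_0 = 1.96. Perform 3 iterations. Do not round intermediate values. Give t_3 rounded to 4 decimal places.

f'(t) = 3t**2
t_0 = 1.960000: f = -32.470464, f' = 11.524800 → t_1 = 1.960000 - (-32.470464)/(11.524800) = 4.777443
t_1 = 4.777443: f = 69.040157, f' = 68.471877 → t_2 = 4.777443 - (69.040157)/(68.471877) = 3.769143
t_2 = 3.769143: f = 13.546111, f' = 42.619323 → t_3 = 3.769143 - (13.546111)/(42.619323) = 3.451304

3.4513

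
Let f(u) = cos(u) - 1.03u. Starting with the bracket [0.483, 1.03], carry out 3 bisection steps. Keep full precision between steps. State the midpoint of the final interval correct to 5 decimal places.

f(0.483000) = 0.388116, f(1.030000) = -0.546081 (opposite signs)
step 1: m = 0.756500, f(m) = -0.051952 < 0 → root in [0.483000, 0.756500]
step 2: m = 0.619750, f(m) = 0.175681 > 0 → root in [0.619750, 0.756500]
step 3: m = 0.688125, f(m) = 0.063669 > 0 → root in [0.688125, 0.756500]
Midpoint of [0.688125, 0.756500] = 0.722312

0.72231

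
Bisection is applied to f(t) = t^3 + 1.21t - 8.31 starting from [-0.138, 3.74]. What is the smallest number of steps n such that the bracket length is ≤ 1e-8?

Initial width b − a = 3.74 − -0.138 = 3.878000.
After n steps the width is (b−a)/2^n; need (b−a)/2^n ≤ 1e-8.
So n ≥ log₂(3.878000/1e-8) = log₂(387800000.0000) ≈ 28.5307.
Hence n = 29.

29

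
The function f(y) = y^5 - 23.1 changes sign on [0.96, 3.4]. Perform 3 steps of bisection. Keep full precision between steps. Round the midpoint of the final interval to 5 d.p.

1.72250

f(0.960000) = -22.284627, f(3.400000) = 431.254240 (opposite signs)
step 1: m = 2.180000, f(m) = 26.135967 > 0 → root in [0.960000, 2.180000]
step 2: m = 1.570000, f(m) = -13.561101 < 0 → root in [1.570000, 2.180000]
step 3: m = 1.875000, f(m) = 0.074286 > 0 → root in [1.570000, 1.875000]
Midpoint of [1.570000, 1.875000] = 1.722500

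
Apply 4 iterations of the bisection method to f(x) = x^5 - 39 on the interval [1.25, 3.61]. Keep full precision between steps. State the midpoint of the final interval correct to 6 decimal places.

2.061250

f(1.250000) = -35.948242, f(3.610000) = 574.106626 (opposite signs)
step 1: m = 2.430000, f(m) = 45.728861 > 0 → root in [1.250000, 2.430000]
step 2: m = 1.840000, f(m) = -17.909391 < 0 → root in [1.840000, 2.430000]
step 3: m = 2.135000, f(m) = 5.359781 > 0 → root in [1.840000, 2.135000]
step 4: m = 1.987500, f(m) = -7.987578 < 0 → root in [1.987500, 2.135000]
Midpoint of [1.987500, 2.135000] = 2.061250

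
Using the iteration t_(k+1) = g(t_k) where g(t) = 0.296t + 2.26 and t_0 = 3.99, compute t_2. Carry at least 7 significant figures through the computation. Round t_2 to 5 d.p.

3.27855

t_1 = g(3.990000) = 3.441040
t_2 = g(3.441040) = 3.278548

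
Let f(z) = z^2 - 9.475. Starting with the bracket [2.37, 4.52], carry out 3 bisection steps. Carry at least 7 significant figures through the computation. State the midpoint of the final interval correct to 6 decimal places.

f(2.370000) = -3.858100, f(4.520000) = 10.955400 (opposite signs)
step 1: m = 3.445000, f(m) = 2.393025 > 0 → root in [2.370000, 3.445000]
step 2: m = 2.907500, f(m) = -1.021444 < 0 → root in [2.907500, 3.445000]
step 3: m = 3.176250, f(m) = 0.613564 > 0 → root in [2.907500, 3.176250]
Midpoint of [2.907500, 3.176250] = 3.041875

3.041875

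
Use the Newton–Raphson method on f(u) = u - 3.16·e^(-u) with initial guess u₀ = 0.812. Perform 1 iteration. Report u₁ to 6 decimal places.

1.057925

f'(u) = 1 + 3.16·e^(-u)
u_0 = 0.812000: f = -0.590943, f' = 2.402943 → u_1 = 0.812000 - (-0.590943)/(2.402943) = 1.057925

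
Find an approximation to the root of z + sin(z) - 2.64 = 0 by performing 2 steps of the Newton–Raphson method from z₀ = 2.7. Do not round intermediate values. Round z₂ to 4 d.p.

f'(z) = 1 + cos(z)
z_0 = 2.700000: f = 0.487380, f' = 0.095928 → z_1 = 2.700000 - (0.487380)/(0.095928) = -2.380692
z_1 = -2.380692: f = -5.710266, f' = 0.275785 → z_2 = -2.380692 - (-5.710266)/(0.275785) = 18.324814

18.3248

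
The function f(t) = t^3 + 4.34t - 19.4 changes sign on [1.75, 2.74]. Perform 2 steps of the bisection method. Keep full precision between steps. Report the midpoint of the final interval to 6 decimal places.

2.121250

f(1.750000) = -6.445625, f(2.740000) = 13.062424 (opposite signs)
step 1: m = 2.245000, f(m) = 1.658156 > 0 → root in [1.750000, 2.245000]
step 2: m = 1.997500, f(m) = -2.760813 < 0 → root in [1.997500, 2.245000]
Midpoint of [1.997500, 2.245000] = 2.121250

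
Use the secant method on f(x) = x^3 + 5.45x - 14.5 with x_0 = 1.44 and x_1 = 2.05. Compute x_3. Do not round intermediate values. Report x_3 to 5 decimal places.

1.71894

f(x_0) = -3.666016, f(x_1) = 5.287625
x_2 = 2.050000 - (5.287625)·(2.050000 - 1.440000)/(5.287625 - (-3.666016)) = 1.689761; f(x_2) = -0.466042
x_3 = 1.689761 - (-0.466042)·(1.689761 - 2.050000)/(-0.466042 - (5.287625)) = 1.718940; f(x_3) = -0.052731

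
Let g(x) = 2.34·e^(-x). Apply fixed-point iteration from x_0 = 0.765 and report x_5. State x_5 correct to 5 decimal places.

1.04404

x_1 = g(0.765000) = 1.088881
x_2 = g(1.088881) = 0.787627
x_3 = g(0.787627) = 1.064520
x_4 = g(1.064520) = 0.807051
x_5 = g(0.807051) = 1.044043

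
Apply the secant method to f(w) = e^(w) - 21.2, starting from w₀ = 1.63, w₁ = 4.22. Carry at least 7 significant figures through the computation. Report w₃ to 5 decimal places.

2.66716

f(w_0) = -16.096125, f(w_1) = 46.833484
w_2 = 4.220000 - (46.833484)·(4.220000 - 1.630000)/(46.833484 - (-16.096125)) = 2.292470; f(w_2) = -11.300643
w_3 = 2.292470 - (-11.300643)·(2.292470 - 4.220000)/(-11.300643 - (46.833484)) = 2.667161; f(w_3) = -6.800972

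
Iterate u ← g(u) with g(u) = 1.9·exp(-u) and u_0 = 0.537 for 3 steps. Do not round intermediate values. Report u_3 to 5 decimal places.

1.01616

u_1 = g(0.537000) = 1.110548
u_2 = g(1.110548) = 0.625819
u_3 = g(0.625819) = 1.016164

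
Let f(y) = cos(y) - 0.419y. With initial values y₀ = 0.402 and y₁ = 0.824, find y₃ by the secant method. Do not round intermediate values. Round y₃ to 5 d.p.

f(y_0) = 0.751842, f(y_1) = 0.334035
y_2 = 0.824000 - (0.334035)·(0.824000 - 0.402000)/(0.334035 - (0.751842)) = 1.161387; f(y_2) = -0.088554
y_3 = 1.161387 - (-0.088554)·(1.161387 - 0.824000)/(-0.088554 - (0.334035)) = 1.090687; f(y_3) = 0.004878

1.09069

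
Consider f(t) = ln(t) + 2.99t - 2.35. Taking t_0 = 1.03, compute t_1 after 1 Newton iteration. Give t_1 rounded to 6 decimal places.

0.838310

Newton update: t ← t − f(t)/f'(t).
f'(t) = 1/t + 2.99
t_0 = 1.030000: f = 0.759259, f' = 3.960874 → t_1 = 1.030000 - (0.759259)/(3.960874) = 0.838310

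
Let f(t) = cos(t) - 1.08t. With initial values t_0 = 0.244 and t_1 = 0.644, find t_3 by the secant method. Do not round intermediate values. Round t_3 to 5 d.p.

f(t_0) = 0.706859, f(t_1) = 0.104181
t_2 = 0.644000 - (0.104181)·(0.644000 - 0.244000)/(0.104181 - (0.706859)) = 0.713145; f(t_2) = -0.013888
t_3 = 0.713145 - (-0.013888)·(0.713145 - 0.644000)/(-0.013888 - (0.104181)) = 0.705011; f(t_3) = 0.000192

0.70501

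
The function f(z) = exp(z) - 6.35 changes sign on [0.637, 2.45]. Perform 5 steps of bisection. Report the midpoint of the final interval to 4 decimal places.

f(0.637000) = -4.459200, f(2.450000) = 5.238347 (opposite signs)
step 1: m = 1.543500, f(m) = -1.669055 < 0 → root in [1.543500, 2.450000]
step 2: m = 1.996750, f(m) = 1.015081 > 0 → root in [1.543500, 1.996750]
step 3: m = 1.770125, f(m) = -0.478413 < 0 → root in [1.770125, 1.996750]
step 4: m = 1.883438, f(m) = 0.226071 > 0 → root in [1.770125, 1.883438]
step 5: m = 1.826781, f(m) = -0.136146 < 0 → root in [1.826781, 1.883438]
Midpoint of [1.826781, 1.883438] = 1.855109

1.8551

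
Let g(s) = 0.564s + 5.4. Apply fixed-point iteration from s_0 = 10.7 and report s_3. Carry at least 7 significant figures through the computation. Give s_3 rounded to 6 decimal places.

12.082964

s_1 = g(10.700000) = 11.434800
s_2 = g(11.434800) = 11.849227
s_3 = g(11.849227) = 12.082964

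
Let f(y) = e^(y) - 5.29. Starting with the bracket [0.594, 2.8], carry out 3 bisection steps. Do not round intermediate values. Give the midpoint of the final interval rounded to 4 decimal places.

1.5591

f(0.594000) = -3.478781, f(2.800000) = 11.154647 (opposite signs)
step 1: m = 1.697000, f(m) = 0.167550 > 0 → root in [0.594000, 1.697000]
step 2: m = 1.145500, f(m) = -2.145987 < 0 → root in [1.145500, 1.697000]
step 3: m = 1.421250, f(m) = -1.147705 < 0 → root in [1.421250, 1.697000]
Midpoint of [1.421250, 1.697000] = 1.559125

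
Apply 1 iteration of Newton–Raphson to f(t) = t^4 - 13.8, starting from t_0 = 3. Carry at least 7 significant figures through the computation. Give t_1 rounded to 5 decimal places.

f'(t) = 4t^3
t_0 = 3.000000: f = 67.200000, f' = 108.000000 → t_1 = 3.000000 - (67.200000)/(108.000000) = 2.377778

2.37778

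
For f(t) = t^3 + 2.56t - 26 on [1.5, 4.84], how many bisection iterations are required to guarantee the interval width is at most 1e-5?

19

Initial width b − a = 4.84 − 1.5 = 3.340000.
After n steps the width is (b−a)/2^n; need (b−a)/2^n ≤ 1e-5.
So n ≥ log₂(3.340000/1e-5) = log₂(334000.0000) ≈ 18.3495.
Hence n = 19.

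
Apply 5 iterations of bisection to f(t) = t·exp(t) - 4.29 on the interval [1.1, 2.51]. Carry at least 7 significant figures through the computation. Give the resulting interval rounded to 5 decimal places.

[1.23219, 1.27625]

f(1.100000) = -0.985417, f(2.510000) = 26.595374 (opposite signs)
step 1: m = 1.805000, f(m) = 6.684348 > 0 → root in [1.100000, 1.805000]
step 2: m = 1.452500, f(m) = 1.917674 > 0 → root in [1.100000, 1.452500]
step 3: m = 1.276250, f(m) = 0.283030 > 0 → root in [1.100000, 1.276250]
step 4: m = 1.188125, f(m) = -0.391853 < 0 → root in [1.188125, 1.276250]
step 5: m = 1.232188, f(m) = -0.065172 < 0 → root in [1.232188, 1.276250]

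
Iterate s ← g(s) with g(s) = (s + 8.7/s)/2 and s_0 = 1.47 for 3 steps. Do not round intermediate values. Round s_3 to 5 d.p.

s_1 = g(1.470000) = 3.694184
s_2 = g(3.694184) = 3.024619
s_3 = g(3.024619) = 2.950507

2.95051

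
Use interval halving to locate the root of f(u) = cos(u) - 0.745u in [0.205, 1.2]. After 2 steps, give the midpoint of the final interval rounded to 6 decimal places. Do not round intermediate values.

f(0.205000) = 0.826336, f(1.200000) = -0.531642 (opposite signs)
step 1: m = 0.702500, f(m) = 0.239867 > 0 → root in [0.702500, 1.200000]
step 2: m = 0.951250, f(m) = -0.128015 < 0 → root in [0.702500, 0.951250]
Midpoint of [0.702500, 0.951250] = 0.826875

0.826875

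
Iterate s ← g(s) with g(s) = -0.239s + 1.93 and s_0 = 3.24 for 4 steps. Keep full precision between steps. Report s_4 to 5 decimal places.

1.56320

s_1 = g(3.240000) = 1.155640
s_2 = g(1.155640) = 1.653802
s_3 = g(1.653802) = 1.534741
s_4 = g(1.534741) = 1.563197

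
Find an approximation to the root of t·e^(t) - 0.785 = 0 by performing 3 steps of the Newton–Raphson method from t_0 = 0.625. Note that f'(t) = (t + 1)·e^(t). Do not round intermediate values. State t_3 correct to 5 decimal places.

0.48387

Newton update: t ← t − f(t)/f'(t).
t_0 = 0.625000: f = 0.382654, f' = 3.035900 → t_1 = 0.625000 - (0.382654)/(3.035900) = 0.498957
t_1 = 0.498957: f = 0.036784, f' = 2.468786 → t_2 = 0.498957 - (0.036784)/(2.468786) = 0.484058
t_2 = 0.484058: f = 0.000454, f' = 2.408099 → t_3 = 0.484058 - (0.000454)/(2.408099) = 0.483869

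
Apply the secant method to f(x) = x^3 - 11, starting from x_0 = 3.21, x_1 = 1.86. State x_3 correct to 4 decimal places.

2.2494

Secant update: x_(k+1) = x_k − f(x_k)·(x_k − x_(k-1))/(f(x_k) − f(x_(k-1))).
f(x_0) = 22.076161, f(x_1) = -4.565144
x_2 = 1.860000 - (-4.565144)·(1.860000 - 3.210000)/(-4.565144 - (22.076161)) = 2.091330; f(x_2) = -1.853226
x_3 = 2.091330 - (-1.853226)·(2.091330 - 1.860000)/(-1.853226 - (-4.565144)) = 2.249413; f(x_3) = 0.381715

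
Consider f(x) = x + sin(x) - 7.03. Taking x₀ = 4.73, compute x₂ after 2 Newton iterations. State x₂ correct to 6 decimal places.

f'(x) = 1 + cos(x)
x_0 = 4.730000: f = -3.299845, f' = 1.017610 → x_1 = 4.730000 - (-3.299845)/(1.017610) = 7.972740
x_1 = 7.972740: f = 1.935696, f' = 0.881521 → x_2 = 7.972740 - (1.935696)/(0.881521) = 5.776879

5.776879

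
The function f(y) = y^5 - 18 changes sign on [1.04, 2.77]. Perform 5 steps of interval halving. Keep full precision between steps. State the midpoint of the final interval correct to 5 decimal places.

f(1.040000) = -16.783347, f(2.770000) = 145.079303 (opposite signs)
step 1: m = 1.905000, f(m) = 7.088512 > 0 → root in [1.040000, 1.905000]
step 2: m = 1.472500, f(m) = -11.077284 < 0 → root in [1.472500, 1.905000]
step 3: m = 1.688750, f(m) = -4.265059 < 0 → root in [1.688750, 1.905000]
step 4: m = 1.796875, f(m) = 0.732224 > 0 → root in [1.688750, 1.796875]
step 5: m = 1.742813, f(m) = -1.921211 < 0 → root in [1.742813, 1.796875]
Midpoint of [1.742813, 1.796875] = 1.769844

1.76984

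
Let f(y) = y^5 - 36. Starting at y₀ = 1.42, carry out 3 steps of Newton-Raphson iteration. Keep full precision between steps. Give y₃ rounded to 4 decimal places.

2.1488

f'(y) = 5y⁴
y_0 = 1.420000: f = -30.226466, f' = 20.329345 → y_1 = 1.420000 - (-30.226466)/(20.329345) = 2.906839
y_1 = 2.906839: f = 171.541531, f' = 356.988328 → y_2 = 2.906839 - (171.541531)/(356.988328) = 2.426315
y_2 = 2.426315: f = 48.088361, f' = 173.284099 → y_3 = 2.426315 - (48.088361)/(173.284099) = 2.148803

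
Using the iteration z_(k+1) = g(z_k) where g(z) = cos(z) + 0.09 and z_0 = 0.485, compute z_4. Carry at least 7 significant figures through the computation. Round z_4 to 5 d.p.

0.72312

z_1 = g(0.485000) = 0.974675
z_2 = g(0.974675) = 0.651437
z_3 = g(0.651437) = 0.885213
z_4 = g(0.885213) = 0.723124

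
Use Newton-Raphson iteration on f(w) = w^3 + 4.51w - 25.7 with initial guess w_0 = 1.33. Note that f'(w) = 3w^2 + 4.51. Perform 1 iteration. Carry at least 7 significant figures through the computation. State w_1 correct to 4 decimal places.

w_0 = 1.330000: f = -17.349063, f' = 9.816700 → w_1 = 1.330000 - (-17.349063)/(9.816700) = 3.097301

3.0973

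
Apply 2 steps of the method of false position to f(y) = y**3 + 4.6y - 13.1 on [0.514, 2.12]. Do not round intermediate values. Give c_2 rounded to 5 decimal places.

f(0.514000) = -10.599803, f(2.120000) = 6.180128
step 1: c = 1.528503, f(c) = -2.497816 < 0 → new bracket [1.528503, 2.120000]
step 2: c = 1.698756, f(c) = -0.383496 < 0 → new bracket [1.698756, 2.120000]

1.69876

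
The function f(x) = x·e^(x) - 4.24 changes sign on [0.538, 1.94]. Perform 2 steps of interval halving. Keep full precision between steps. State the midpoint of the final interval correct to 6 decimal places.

1.063750

f(0.538000) = -3.318633, f(1.940000) = 9.259977 (opposite signs)
step 1: m = 1.239000, f(m) = 0.037226 > 0 → root in [0.538000, 1.239000]
step 2: m = 0.888500, f(m) = -2.079630 < 0 → root in [0.888500, 1.239000]
Midpoint of [0.888500, 1.239000] = 1.063750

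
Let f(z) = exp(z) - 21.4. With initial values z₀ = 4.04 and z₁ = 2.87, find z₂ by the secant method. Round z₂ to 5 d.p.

2.98234

Secant update: z_(k+1) = z_k − f(z_k)·(z_k − z_(k-1))/(f(z_k) − f(z_(k-1))).
f(z_0) = 35.426343, f(z_1) = -3.762982
z_2 = 2.870000 - (-3.762982)·(2.870000 - 4.040000)/(-3.762982 - (35.426343)) = 2.982344; f(z_2) = -1.665979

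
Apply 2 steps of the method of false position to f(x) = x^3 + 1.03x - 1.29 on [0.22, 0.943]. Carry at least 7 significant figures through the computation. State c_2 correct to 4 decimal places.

0.7741

f(0.220000) = -1.052752, f(0.943000) = 0.519852
step 1: c = 0.704000, f(c) = -0.215967 < 0 → new bracket [0.704000, 0.943000]
step 2: c = 0.774148, f(c) = -0.028678 < 0 → new bracket [0.774148, 0.943000]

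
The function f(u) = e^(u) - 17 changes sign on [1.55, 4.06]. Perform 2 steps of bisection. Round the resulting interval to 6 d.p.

f(1.550000) = -12.288530, f(4.060000) = 40.974311 (opposite signs)
step 1: m = 2.805000, f(m) = -0.472924 < 0 → root in [2.805000, 4.060000]
step 2: m = 3.432500, f(m) = 13.953931 > 0 → root in [2.805000, 3.432500]

[2.805000, 3.432500]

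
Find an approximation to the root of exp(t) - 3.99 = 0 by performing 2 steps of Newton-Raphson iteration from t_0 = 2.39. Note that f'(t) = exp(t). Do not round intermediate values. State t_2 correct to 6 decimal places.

t_0 = 2.390000: f = 6.923494, f' = 10.913494 → t_1 = 2.390000 - (6.923494)/(10.913494) = 1.755602
t_1 = 1.755602: f = 1.796933, f' = 5.786933 → t_2 = 1.755602 - (1.796933)/(5.786933) = 1.445087

1.445087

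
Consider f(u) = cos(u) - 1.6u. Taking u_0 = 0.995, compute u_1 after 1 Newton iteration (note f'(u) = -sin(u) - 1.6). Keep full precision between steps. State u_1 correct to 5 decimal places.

0.56548

u_0 = 0.995000: f = -1.047497, f' = -2.438759 → u_1 = 0.995000 - (-1.047497)/(-2.438759) = 0.565479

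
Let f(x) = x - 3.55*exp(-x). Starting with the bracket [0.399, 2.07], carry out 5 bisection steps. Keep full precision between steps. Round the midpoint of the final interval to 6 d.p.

1.156172

f(0.399000) = -1.983017, f(2.070000) = 1.622040 (opposite signs)
step 1: m = 1.234500, f(m) = 0.201520 > 0 → root in [0.399000, 1.234500]
step 2: m = 0.816750, f(m) = -0.751872 < 0 → root in [0.816750, 1.234500]
step 3: m = 1.025625, f(m) = -0.247307 < 0 → root in [1.025625, 1.234500]
step 4: m = 1.130062, f(m) = -0.016634 < 0 → root in [1.130062, 1.234500]
step 5: m = 1.182281, f(m) = 0.093927 > 0 → root in [1.130062, 1.182281]
Midpoint of [1.130062, 1.182281] = 1.156172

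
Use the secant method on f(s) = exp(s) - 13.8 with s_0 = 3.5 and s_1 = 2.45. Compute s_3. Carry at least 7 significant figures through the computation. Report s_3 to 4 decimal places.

2.6307

f(s_0) = 19.315452, f(s_1) = -2.211653
s_2 = 2.450000 - (-2.211653)·(2.450000 - 3.500000)/(-2.211653 - (19.315452)) = 2.557875; f(s_2) = -0.891642
s_3 = 2.557875 - (-0.891642)·(2.557875 - 2.450000)/(-0.891642 - (-2.211653)) = 2.630742; f(s_3) = 0.084075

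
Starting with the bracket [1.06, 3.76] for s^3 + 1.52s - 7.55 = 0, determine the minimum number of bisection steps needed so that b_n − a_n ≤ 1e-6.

Initial width b − a = 3.76 − 1.06 = 2.700000.
After n steps the width is (b−a)/2^n; need (b−a)/2^n ≤ 1e-6.
So n ≥ log₂(2.700000/1e-6) = log₂(2700000.0000) ≈ 21.3645.
Hence n = 22.

22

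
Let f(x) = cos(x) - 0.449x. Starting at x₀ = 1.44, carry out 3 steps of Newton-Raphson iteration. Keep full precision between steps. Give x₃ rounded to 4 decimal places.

f'(x) = -sin(x) - 0.449
x_0 = 1.440000: f = -0.516136, f' = -1.440458 → x_1 = 1.440000 - (-0.516136)/(-1.440458) = 1.081686
x_1 = 1.081686: f = -0.015836, f' = -1.331751 → x_2 = 1.081686 - (-0.015836)/(-1.331751) = 1.069795
x_2 = 1.069795: f = -0.000033, f' = -1.326102 → x_3 = 1.069795 - (-0.000033)/(-1.326102) = 1.069769

1.0698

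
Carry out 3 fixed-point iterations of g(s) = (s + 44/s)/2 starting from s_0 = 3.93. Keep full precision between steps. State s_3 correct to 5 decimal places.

s_1 = g(3.930000) = 7.562964
s_2 = g(7.562964) = 6.690394
s_3 = g(6.690394) = 6.633494

6.63349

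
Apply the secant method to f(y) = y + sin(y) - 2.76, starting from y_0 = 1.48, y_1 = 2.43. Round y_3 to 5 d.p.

1.68920

f(y_0) = -0.284119, f(y_1) = 0.323041
y_2 = 2.430000 - (0.323041)·(2.430000 - 1.480000)/(0.323041 - (-0.284119)) = 1.924550; f(y_2) = 0.102629
y_3 = 1.924550 - (0.102629)·(1.924550 - 2.430000)/(0.102629 - (0.323041)) = 1.689200; f(y_3) = -0.077801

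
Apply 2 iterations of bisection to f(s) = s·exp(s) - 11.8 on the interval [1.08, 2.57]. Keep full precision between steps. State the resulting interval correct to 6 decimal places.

f(1.080000) = -8.619746, f(2.570000) = 21.779169 (opposite signs)
step 1: m = 1.825000, f(m) = -0.479899 < 0 → root in [1.825000, 2.570000]
step 2: m = 2.197500, f(m) = 7.982948 > 0 → root in [1.825000, 2.197500]

[1.825000, 2.197500]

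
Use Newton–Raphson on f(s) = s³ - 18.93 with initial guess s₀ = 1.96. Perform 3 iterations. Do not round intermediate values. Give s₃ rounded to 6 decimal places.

2.665380

Newton update: s ← s − f(s)/f'(s).
f'(s) = 3s²
s_0 = 1.960000: f = -11.400464, f' = 11.524800 → s_1 = 1.960000 - (-11.400464)/(11.524800) = 2.949211
s_1 = 2.949211: f = 6.721793, f' = 26.093544 → s_2 = 2.949211 - (6.721793)/(26.093544) = 2.691608
s_2 = 2.691608: f = 0.570031, f' = 21.734257 → s_3 = 2.691608 - (0.570031)/(21.734257) = 2.665380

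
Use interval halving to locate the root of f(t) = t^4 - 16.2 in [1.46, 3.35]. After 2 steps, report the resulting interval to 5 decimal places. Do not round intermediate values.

[1.93250, 2.40500]

f(1.460000) = -11.656281, f(3.350000) = 109.744506 (opposite signs)
step 1: m = 2.405000, f(m) = 17.254945 > 0 → root in [1.460000, 2.405000]
step 2: m = 1.932500, f(m) = -2.253090 < 0 → root in [1.932500, 2.405000]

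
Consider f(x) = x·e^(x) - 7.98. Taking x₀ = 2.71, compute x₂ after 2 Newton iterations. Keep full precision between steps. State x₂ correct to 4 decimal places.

1.7488

f'(x) = (x + 1)·e^(x)
x_0 = 2.710000: f = 32.749337, f' = 55.758612 → x_1 = 2.710000 - (32.749337)/(55.758612) = 2.122659
x_1 = 2.122659: f = 9.751240, f' = 26.084557 → x_2 = 2.122659 - (9.751240)/(26.084557) = 1.748827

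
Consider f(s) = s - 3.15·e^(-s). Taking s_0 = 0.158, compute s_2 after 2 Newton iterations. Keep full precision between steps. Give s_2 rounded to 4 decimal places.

1.0608

f'(s) = 1 + 3.15·e^(-s)
s_0 = 0.158000: f = -2.531627, f' = 3.689627 → s_1 = 0.158000 - (-2.531627)/(3.689627) = 0.844147
s_1 = 0.844147: f = -0.510113, f' = 2.354260 → s_2 = 0.844147 - (-0.510113)/(2.354260) = 1.060824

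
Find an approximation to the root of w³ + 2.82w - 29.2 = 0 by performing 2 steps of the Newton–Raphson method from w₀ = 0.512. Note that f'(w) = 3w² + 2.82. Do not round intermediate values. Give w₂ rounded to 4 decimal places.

5.5155

Newton update: w ← w − f(w)/f'(w).
w_0 = 0.512000: f = -27.621942, f' = 3.606432 → w_1 = 0.512000 - (-27.621942)/(3.606432) = 8.171078
w_1 = 8.171078: f = 539.396751, f' = 203.119524 → w_2 = 8.171078 - (539.396751)/(203.119524) = 5.515514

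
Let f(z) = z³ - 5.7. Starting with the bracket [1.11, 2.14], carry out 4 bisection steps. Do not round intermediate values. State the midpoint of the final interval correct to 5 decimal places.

f(1.110000) = -4.332369, f(2.140000) = 4.100344 (opposite signs)
step 1: m = 1.625000, f(m) = -1.408984 < 0 → root in [1.625000, 2.140000]
step 2: m = 1.882500, f(m) = 0.971215 > 0 → root in [1.625000, 1.882500]
step 3: m = 1.753750, f(m) = -0.306098 < 0 → root in [1.753750, 1.882500]
step 4: m = 1.818125, f(m) = 0.309955 > 0 → root in [1.753750, 1.818125]
Midpoint of [1.753750, 1.818125] = 1.785938

1.78594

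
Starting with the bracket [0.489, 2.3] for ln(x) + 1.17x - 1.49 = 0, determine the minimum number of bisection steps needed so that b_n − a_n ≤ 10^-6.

21

Initial width b − a = 2.3 − 0.489 = 1.811000.
After n steps the width is (b−a)/2^n; need (b−a)/2^n ≤ 10^-6.
So n ≥ log₂(1.811000/10^-6) = log₂(1811000.0000) ≈ 20.7884.
Hence n = 21.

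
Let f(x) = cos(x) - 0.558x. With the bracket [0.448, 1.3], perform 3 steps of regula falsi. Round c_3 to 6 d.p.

0.987226

f(0.448000) = 0.651331, f(1.300000) = -0.457901
step 1: c = 0.948287, f(c) = 0.053932 > 0 → new bracket [0.948287, 1.300000]
step 2: c = 0.985347, f(c) = 0.002751 > 0 → new bracket [0.985347, 1.300000]
step 3: c = 0.987226, f(c) = 0.000135 > 0 → new bracket [0.987226, 1.300000]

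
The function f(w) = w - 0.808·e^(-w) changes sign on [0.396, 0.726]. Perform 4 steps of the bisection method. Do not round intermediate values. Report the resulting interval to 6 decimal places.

[0.478500, 0.499125]

f(0.396000) = -0.147789, f(0.726000) = 0.335057 (opposite signs)
step 1: m = 0.561000, f(m) = 0.099924 > 0 → root in [0.396000, 0.561000]
step 2: m = 0.478500, f(m) = -0.022228 < 0 → root in [0.478500, 0.561000]
step 3: m = 0.519750, f(m) = 0.039257 > 0 → root in [0.478500, 0.519750]
step 4: m = 0.499125, f(m) = 0.008619 > 0 → root in [0.478500, 0.499125]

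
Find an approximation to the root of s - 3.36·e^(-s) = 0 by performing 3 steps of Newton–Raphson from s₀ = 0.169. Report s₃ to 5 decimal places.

f'(s) = 1 + 3.36·e^(-s)
s_0 = 0.169000: f = -2.668550, f' = 3.837550 → s_1 = 0.169000 - (-2.668550)/(3.837550) = 0.864379
s_1 = 0.864379: f = -0.551234, f' = 2.415613 → s_2 = 0.864379 - (-0.551234)/(2.415613) = 1.092575
s_2 = 1.092575: f = -0.034207, f' = 2.126782 → s_3 = 1.092575 - (-0.034207)/(2.126782) = 1.108659

1.10866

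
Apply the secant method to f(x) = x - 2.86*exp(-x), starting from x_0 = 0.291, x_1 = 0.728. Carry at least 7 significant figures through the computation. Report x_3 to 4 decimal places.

1.0210

f(x_0) = -1.846895, f(x_1) = -0.653019
x_2 = 0.728000 - (-0.653019)·(0.728000 - 0.291000)/(-0.653019 - (-1.846895)) = 0.967028; f(x_2) = -0.120377
x_3 = 0.967028 - (-0.120377)·(0.967028 - 0.728000)/(-0.120377 - (-0.653019)) = 1.021048; f(x_3) = -0.009173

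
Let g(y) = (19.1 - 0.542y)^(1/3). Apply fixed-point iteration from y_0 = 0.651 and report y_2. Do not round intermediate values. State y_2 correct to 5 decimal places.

2.60414

y_1 = g(0.651000) = 2.656512
y_2 = g(2.656512) = 2.604144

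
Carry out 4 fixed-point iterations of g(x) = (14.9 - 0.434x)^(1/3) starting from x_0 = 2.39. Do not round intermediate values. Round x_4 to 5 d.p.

x_1 = g(2.390000) = 2.402240
x_2 = g(2.402240) = 2.401933
x_3 = g(2.401933) = 2.401941
x_4 = g(2.401941) = 2.401940

2.40194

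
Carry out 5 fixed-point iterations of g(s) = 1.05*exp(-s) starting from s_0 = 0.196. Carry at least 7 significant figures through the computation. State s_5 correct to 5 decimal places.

s_1 = g(0.196000) = 0.863113
s_2 = g(0.863113) = 0.442939
s_3 = g(0.442939) = 0.674254
s_4 = g(0.674254) = 0.535013
s_5 = g(0.535013) = 0.614944

0.61494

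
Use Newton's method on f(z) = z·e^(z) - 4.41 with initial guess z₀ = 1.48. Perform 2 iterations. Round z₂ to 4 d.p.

1.2567

Newton update: z ← z − f(z)/f'(z).
f'(z) = (z + 1)·e^(z)
z_0 = 1.480000: f = 2.091560, f' = 10.894505 → z_1 = 1.480000 - (2.091560)/(10.894505) = 1.288017
z_1 = 1.288017: f = 0.259822, f' = 8.295411 → z_2 = 1.288017 - (0.259822)/(8.295411) = 1.256696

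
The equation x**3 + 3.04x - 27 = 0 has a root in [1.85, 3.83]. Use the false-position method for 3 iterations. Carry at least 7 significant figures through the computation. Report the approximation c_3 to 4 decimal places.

f(1.850000) = -15.044375, f(3.830000) = 40.825087
step 1: c = 2.383169, f(c) = -6.219972 < 0 → new bracket [2.383169, 3.830000]
step 2: c = 2.574459, f(c) = -2.110546 < 0 → new bracket [2.574459, 3.830000]
step 3: c = 2.636176, f(c) = -0.666112 < 0 → new bracket [2.636176, 3.830000]

2.6362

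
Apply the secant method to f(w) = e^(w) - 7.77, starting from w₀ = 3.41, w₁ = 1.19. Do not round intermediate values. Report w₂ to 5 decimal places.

f(w_0) = 22.495244, f(w_1) = -4.482919
w_2 = 1.190000 - (-4.482919)·(1.190000 - 3.410000)/(-4.482919 - (22.495244)) = 1.558894; f(w_2) = -3.016440

1.55889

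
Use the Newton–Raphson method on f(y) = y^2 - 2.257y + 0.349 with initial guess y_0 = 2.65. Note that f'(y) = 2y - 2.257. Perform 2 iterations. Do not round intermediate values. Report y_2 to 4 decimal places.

y_0 = 2.650000: f = 1.390450, f' = 3.043000 → y_1 = 2.650000 - (1.390450)/(3.043000) = 2.193066
y_1 = 2.193066: f = 0.208789, f' = 2.129132 → y_2 = 2.193066 - (0.208789)/(2.129132) = 2.095003

2.0950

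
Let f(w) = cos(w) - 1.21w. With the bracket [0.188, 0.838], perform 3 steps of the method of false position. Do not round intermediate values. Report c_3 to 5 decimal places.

f(0.188000) = 0.754900, f(0.838000) = -0.345029
step 1: c = 0.634106, f(c) = 0.038333 > 0 → new bracket [0.634106, 0.838000]
step 2: c = 0.654494, f(c) = 0.001419 > 0 → new bracket [0.654494, 0.838000]
step 3: c = 0.655245, f(c) = 0.000052 > 0 → new bracket [0.655245, 0.838000]

0.65525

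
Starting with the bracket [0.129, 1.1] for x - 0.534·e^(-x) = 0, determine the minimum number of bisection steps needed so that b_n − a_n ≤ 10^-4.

14

Initial width b − a = 1.1 − 0.129 = 0.971000.
After n steps the width is (b−a)/2^n; need (b−a)/2^n ≤ 10^-4.
So n ≥ log₂(0.971000/10^-4) = log₂(9710.0000) ≈ 13.2453.
Hence n = 14.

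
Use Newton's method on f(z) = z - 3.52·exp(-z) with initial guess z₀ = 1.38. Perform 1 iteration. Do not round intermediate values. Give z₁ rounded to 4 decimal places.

1.1178

Newton update: z ← z − f(z)/f'(z).
f'(z) = 1 + 3.52·exp(-z)
z_0 = 1.380000: f = 0.494443, f' = 1.885557 → z_1 = 1.380000 - (0.494443)/(1.885557) = 1.117773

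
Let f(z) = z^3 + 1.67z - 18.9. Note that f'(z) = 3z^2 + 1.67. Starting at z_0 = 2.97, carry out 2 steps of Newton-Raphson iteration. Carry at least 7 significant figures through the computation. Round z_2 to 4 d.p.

z_0 = 2.970000: f = 12.257973, f' = 28.132700 → z_1 = 2.970000 - (12.257973)/(28.132700) = 2.534280
z_1 = 2.534280: f = 1.608857, f' = 20.937729 → z_2 = 2.534280 - (1.608857)/(20.937729) = 2.457440

2.4574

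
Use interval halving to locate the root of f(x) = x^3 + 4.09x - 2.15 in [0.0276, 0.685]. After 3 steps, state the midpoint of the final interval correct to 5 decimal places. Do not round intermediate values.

f(0.027600) = -2.037095, f(0.685000) = 0.973069 (opposite signs)
step 1: m = 0.356300, f(m) = -0.647501 < 0 → root in [0.356300, 0.685000]
step 2: m = 0.520650, f(m) = 0.120594 > 0 → root in [0.356300, 0.520650]
step 3: m = 0.438475, f(m) = -0.272336 < 0 → root in [0.438475, 0.520650]
Midpoint of [0.438475, 0.520650] = 0.479563

0.47956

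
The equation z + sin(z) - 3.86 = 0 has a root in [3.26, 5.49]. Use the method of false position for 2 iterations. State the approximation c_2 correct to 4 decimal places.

False-position update: c = (a·f(b) − b·f(a))/(f(b) − f(a)); replace the endpoint whose sign matches f(c).
f(3.260000) = -0.718131, f(5.490000) = 0.917408
step 1: c = 4.239146, f(c) = -0.510949 < 0 → new bracket [4.239146, 5.490000]
step 2: c = 4.686599, f(c) = -0.173069 < 0 → new bracket [4.686599, 5.490000]

4.6866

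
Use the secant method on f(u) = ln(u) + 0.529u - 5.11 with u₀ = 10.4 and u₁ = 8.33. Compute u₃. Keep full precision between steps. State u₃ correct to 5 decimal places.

f(u_0) = 2.733406, f(u_1) = 1.416433
u_2 = 8.330000 - (1.416433)·(8.330000 - 10.400000)/(1.416433 - (2.733406)) = 6.103668; f(u_2) = -0.072269
u_3 = 6.103668 - (-0.072269)·(6.103668 - 8.330000)/(-0.072269 - (1.416433)) = 6.211746; f(u_3) = 0.002456

6.21175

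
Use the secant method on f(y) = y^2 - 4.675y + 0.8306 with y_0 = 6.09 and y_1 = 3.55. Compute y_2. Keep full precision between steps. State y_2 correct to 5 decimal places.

4.18709

f(y_0) = 9.447950, f(y_1) = -3.163150
y_2 = 3.550000 - (-3.163150)·(3.550000 - 6.090000)/(-3.163150 - (9.447950)) = 4.187090; f(y_2) = -1.212324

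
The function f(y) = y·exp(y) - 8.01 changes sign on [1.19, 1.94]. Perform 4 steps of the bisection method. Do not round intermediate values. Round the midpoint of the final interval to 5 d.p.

1.58844

f(1.190000) = -4.098373, f(1.940000) = 5.489977 (opposite signs)
step 1: m = 1.565000, f(m) = -0.525114 < 0 → root in [1.565000, 1.940000]
step 2: m = 1.752500, f(m) = 2.100185 > 0 → root in [1.565000, 1.752500]
step 3: m = 1.658750, f(m) = 0.702984 > 0 → root in [1.565000, 1.658750]
step 4: m = 1.611875, f(m) = 0.069040 > 0 → root in [1.565000, 1.611875]
Midpoint of [1.565000, 1.611875] = 1.588437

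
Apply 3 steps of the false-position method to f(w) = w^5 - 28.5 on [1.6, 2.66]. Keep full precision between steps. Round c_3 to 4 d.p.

f(1.600000) = -18.014240, f(2.660000) = 104.670547
step 1: c = 1.755644, f(c) = -11.820551 < 0 → new bracket [1.755644, 2.660000]
step 2: c = 1.847410, f(c) = -6.981271 < 0 → new bracket [1.847410, 2.660000]
step 3: c = 1.898219, f(c) = -3.854839 < 0 → new bracket [1.898219, 2.660000]

1.8982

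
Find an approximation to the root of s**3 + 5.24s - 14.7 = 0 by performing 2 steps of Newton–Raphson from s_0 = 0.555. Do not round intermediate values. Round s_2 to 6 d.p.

1.894116

Newton update: s ← s − f(s)/f'(s).
f'(s) = 3s**2 + 5.24
s_0 = 0.555000: f = -11.620846, f' = 6.164075 → s_1 = 0.555000 - (-11.620846)/(6.164075) = 2.440254
s_1 = 2.440254: f = 12.618249, f' = 23.104517 → s_2 = 2.440254 - (12.618249)/(23.104517) = 1.894116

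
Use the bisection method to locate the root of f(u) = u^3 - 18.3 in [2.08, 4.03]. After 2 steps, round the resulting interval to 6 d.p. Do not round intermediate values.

f(2.080000) = -9.301088, f(4.030000) = 47.150827 (opposite signs)
step 1: m = 3.055000, f(m) = 10.212391 > 0 → root in [2.080000, 3.055000]
step 2: m = 2.567500, f(m) = -1.374896 < 0 → root in [2.567500, 3.055000]

[2.567500, 3.055000]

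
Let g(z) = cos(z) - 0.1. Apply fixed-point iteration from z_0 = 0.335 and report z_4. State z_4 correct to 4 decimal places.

0.6351

z_1 = g(0.335000) = 0.844410
z_2 = g(0.844410) = 0.564172
z_3 = g(0.564172) = 0.745032
z_4 = g(0.745032) = 0.635067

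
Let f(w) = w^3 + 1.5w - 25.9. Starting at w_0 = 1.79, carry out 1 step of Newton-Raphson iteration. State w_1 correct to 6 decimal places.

3.363001

f'(w) = 3w^2 + 1.5
w_0 = 1.790000: f = -17.479661, f' = 11.112300 → w_1 = 1.790000 - (-17.479661)/(11.112300) = 3.363001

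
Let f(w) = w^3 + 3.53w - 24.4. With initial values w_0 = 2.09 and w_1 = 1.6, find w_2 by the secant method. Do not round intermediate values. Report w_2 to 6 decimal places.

Secant update: w_(k+1) = w_k − f(w_k)·(w_k − w_(k-1))/(f(w_k) − f(w_(k-1))).
f(w_0) = -7.892971, f(w_1) = -14.656000
w_2 = 1.600000 - (-14.656000)·(1.600000 - 2.090000)/(-14.656000 - (-7.892971)) = 2.661867; f(w_2) = 3.857155

2.661867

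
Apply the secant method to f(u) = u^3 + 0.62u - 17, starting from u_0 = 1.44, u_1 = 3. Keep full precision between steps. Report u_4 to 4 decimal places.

2.4950

f(u_0) = -13.121216, f(u_1) = 11.860000
u_2 = 3.000000 - (11.860000)·(3.000000 - 1.440000)/(11.860000 - (-13.121216)) = 2.259380; f(u_2) = -4.065513
u_3 = 2.259380 - (-4.065513)·(2.259380 - 3.000000)/(-4.065513 - (11.860000)) = 2.448447; f(u_3) = -0.803779
u_4 = 2.448447 - (-0.803779)·(2.448447 - 2.259380)/(-0.803779 - (-4.065513)) = 2.495039; f(u_4) = 0.079085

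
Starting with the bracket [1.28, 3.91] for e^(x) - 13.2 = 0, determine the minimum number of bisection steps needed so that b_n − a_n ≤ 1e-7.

Initial width b − a = 3.91 − 1.28 = 2.630000.
After n steps the width is (b−a)/2^n; need (b−a)/2^n ≤ 1e-7.
So n ≥ log₂(2.630000/1e-7) = log₂(26300000.0000) ≈ 24.6486.
Hence n = 25.

25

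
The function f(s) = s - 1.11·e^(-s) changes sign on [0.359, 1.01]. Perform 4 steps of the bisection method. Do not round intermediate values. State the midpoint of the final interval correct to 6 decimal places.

0.623469

f(0.359000) = -0.416196, f(1.010000) = 0.605717 (opposite signs)
step 1: m = 0.684500, f(m) = 0.124680 > 0 → root in [0.359000, 0.684500]
step 2: m = 0.521750, f(m) = -0.137014 < 0 → root in [0.521750, 0.684500]
step 3: m = 0.603125, f(m) = -0.004155 < 0 → root in [0.603125, 0.684500]
step 4: m = 0.643812, f(m) = 0.060745 > 0 → root in [0.603125, 0.643812]
Midpoint of [0.603125, 0.643812] = 0.623469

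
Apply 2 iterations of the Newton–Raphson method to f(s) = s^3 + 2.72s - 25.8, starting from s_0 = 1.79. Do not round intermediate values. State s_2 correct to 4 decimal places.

f'(s) = 3s^2 + 2.72
s_0 = 1.790000: f = -15.195861, f' = 12.332300 → s_1 = 1.790000 - (-15.195861)/(12.332300) = 3.022200
s_1 = 3.022200: f = 10.024233, f' = 30.121080 → s_2 = 3.022200 - (10.024233)/(30.121080) = 2.689402

2.6894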